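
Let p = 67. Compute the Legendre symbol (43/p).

Reciprocity: 43 ≡ 3 and 67 ≡ 3 (mod 4), so (43/67) = −(67/43).
Reduce top mod 43: now compute (24/43).
Pull out 2^3: since 43 ≡ 3 (mod 8), (2/43) = -1, so (2/43)^3 = -1.
Reciprocity: 3 ≡ 3 and 43 ≡ 3 (mod 4), so (3/43) = −(43/3).
Reduce top mod 3: now compute (1/3).
Reached (1/3) = 1. Collecting the sign flips along the way, the symbol is -1.

-1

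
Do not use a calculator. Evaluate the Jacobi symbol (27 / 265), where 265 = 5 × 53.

Reciprocity: 27 ≡ 3 and 265 ≡ 1 (mod 4), so (27/265) = +(265/27).
Reduce top mod 27: now compute (22/27).
Pull out 2: since 27 ≡ 3 (mod 8), (2/27) = -1.
Reciprocity: 11 ≡ 3 and 27 ≡ 3 (mod 4), so (11/27) = −(27/11).
Reduce top mod 11: now compute (5/11).
Reciprocity: 5 ≡ 1 and 11 ≡ 3 (mod 4), so (5/11) = +(11/5).
Reduce top mod 5: now compute (1/5).
Reached (1/5) = 1. Collecting the sign flips along the way, the symbol is +1.

1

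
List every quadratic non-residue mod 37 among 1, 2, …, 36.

Square k = 1,…,18 (k and 37−k give the same square):
1²=1, 2²=4, 3²=9, 4²=16, 5²=25, 6²=36, 7²≡12, 8²≡27, 9²≡7, 10²≡26, 11²≡10, 12²≡33, 13²≡21, 14²≡11, 15²≡3, 16²≡34, 17²≡30, 18²≡28 (mod 37).
The residues are {1, 3, 4, 7, 9, 10, 11, 12, 16, 21, 25, 26, 27, 28, 30, 33, 34, 36}; the non-residues are the remaining 18 nonzero classes.

2, 5, 6, 8, 13, 14, 15, 17, 18, 19, 20, 22, 23, 24, 29, 31, 32, 35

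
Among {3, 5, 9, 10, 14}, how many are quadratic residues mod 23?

(3/23) = +1 → QR.
(5/23) = -1 → non-residue.
(9/23) = +1 → QR.
(10/23) = -1 → non-residue.
(14/23) = -1 → non-residue.
Total quadratic residues among the 5: 2.

2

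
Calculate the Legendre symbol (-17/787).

First reduce: -17 ≡ 770 (mod 787).
Pull out 2: since 787 ≡ 3 (mod 8), (2/787) = -1.
Reciprocity: 385 ≡ 1 and 787 ≡ 3 (mod 4), so (385/787) = +(787/385).
Reduce top mod 385: now compute (17/385).
Reciprocity: 17 ≡ 1 and 385 ≡ 1 (mod 4), so (17/385) = +(385/17).
Reduce top mod 17: now compute (11/17).
Reciprocity: 11 ≡ 3 and 17 ≡ 1 (mod 4), so (11/17) = +(17/11).
Reduce top mod 11: now compute (6/11).
Pull out 2: since 11 ≡ 3 (mod 8), (2/11) = -1.
Reciprocity: 3 ≡ 3 and 11 ≡ 3 (mod 4), so (3/11) = −(11/3).
Reduce top mod 3: now compute (2/3).
Pull out 2: since 3 ≡ 3 (mod 8), (2/3) = -1.
Reached (1/3) = 1. Collecting the sign flips along the way, the symbol is +1.

1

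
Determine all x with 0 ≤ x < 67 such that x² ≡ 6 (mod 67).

Since 67 ≡ 3 (mod 4), a square root of 6 is 6^((67+1)/4) = 6^17 mod 67.
Repeated squaring: 6^2≡36, 6^4≡23, 6^8≡60, 6^16≡49 (mod 67).
6^17 = 6^(16+1) ≡ 26 (mod 67).
Check: 26² = 676 ≡ 6 (mod 67). The two roots are 26 and 41.

26, 41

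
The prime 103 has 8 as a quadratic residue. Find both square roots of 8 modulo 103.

Since 103 ≡ 3 (mod 4), a square root of 8 is 8^((103+1)/4) = 8^26 mod 103.
Repeated squaring: 8^2≡64, 8^4≡79, 8^8≡61, 8^16≡13 (mod 103).
8^26 = 8^(16+8+2) ≡ 76 (mod 103).
Check: 76² = 5776 ≡ 8 (mod 103). The two roots are 27 and 76.

27, 76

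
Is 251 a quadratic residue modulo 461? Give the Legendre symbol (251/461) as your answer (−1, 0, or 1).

-1

Reciprocity: 251 ≡ 3 and 461 ≡ 1 (mod 4), so (251/461) = +(461/251).
Reduce top mod 251: now compute (210/251).
Pull out 2: since 251 ≡ 3 (mod 8), (2/251) = -1.
Reciprocity: 105 ≡ 1 and 251 ≡ 3 (mod 4), so (105/251) = +(251/105).
Reduce top mod 105: now compute (41/105).
Reciprocity: 41 ≡ 1 and 105 ≡ 1 (mod 4), so (41/105) = +(105/41).
Reduce top mod 41: now compute (23/41).
Reciprocity: 23 ≡ 3 and 41 ≡ 1 (mod 4), so (23/41) = +(41/23).
Reduce top mod 23: now compute (18/23).
Pull out 2: since 23 ≡ 7 (mod 8), (2/23) = +1.
Reciprocity: 9 ≡ 1 and 23 ≡ 3 (mod 4), so (9/23) = +(23/9).
Reduce top mod 9: now compute (5/9).
Reciprocity: 5 ≡ 1 and 9 ≡ 1 (mod 4), so (5/9) = +(9/5).
Reduce top mod 5: now compute (4/5).
Pull out 2^2: since 5 ≡ 5 (mod 8), (2/5) = -1, so (2/5)^2 = +1.
Reached (1/5) = 1. Collecting the sign flips along the way, the symbol is -1.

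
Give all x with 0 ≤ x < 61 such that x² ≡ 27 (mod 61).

61 ≡ 1 (mod 4), so we find a root by search.
Trying successive values, 24² = 576 ≡ 27 (mod 61). The other root is 61 − 24 = 37.

24, 37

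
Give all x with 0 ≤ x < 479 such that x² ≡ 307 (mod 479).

Since 479 ≡ 3 (mod 4), a square root of 307 is 307^((479+1)/4) = 307^120 mod 479.
Repeated squaring: 307^2≡365, 307^4≡63, 307^8≡137, 307^16≡88, 307^32≡80, 307^64≡173 (mod 479).
307^120 = 307^(64+32+16+8) ≡ 180 (mod 479).
Check: 180² = 32400 ≡ 307 (mod 479). The two roots are 180 and 299.

180, 299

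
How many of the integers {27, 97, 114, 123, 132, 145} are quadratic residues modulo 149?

4

(27/149) = -1 → non-residue.
(97/149) = -1 → non-residue.
(114/149) = +1 → QR.
(123/149) = +1 → QR.
(132/149) = +1 → QR.
(145/149) = +1 → QR.
Total quadratic residues among the 6: 4.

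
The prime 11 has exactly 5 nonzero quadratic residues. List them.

Square k = 1,…,5 (k and 11−k give the same square):
1²=1, 2²=4, 3²=9, 4²≡5, 5²≡3 (mod 11).
So the quadratic residues mod 11 are {1, 3, 4, 5, 9}.

1,3,4,5,9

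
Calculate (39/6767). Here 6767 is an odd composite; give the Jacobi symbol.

-1

Reciprocity: 39 ≡ 3 and 6767 ≡ 3 (mod 4), so (39/6767) = −(6767/39).
Reduce top mod 39: now compute (20/39).
Pull out 2^2: since 39 ≡ 7 (mod 8), (2/39) = +1, so (2/39)^2 = +1.
Reciprocity: 5 ≡ 1 and 39 ≡ 3 (mod 4), so (5/39) = +(39/5).
Reduce top mod 5: now compute (4/5).
Pull out 2^2: since 5 ≡ 5 (mod 8), (2/5) = -1, so (2/5)^2 = +1.
Reached (1/5) = 1. Collecting the sign flips along the way, the symbol is -1.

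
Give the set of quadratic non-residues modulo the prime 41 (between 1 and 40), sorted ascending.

3 6 7 11 12 13 14 15 17 19 22 24 26 27 28 29 30 34 35 38

Square k = 1,…,20 (k and 41−k give the same square):
1²=1, 2²=4, 3²=9, 4²=16, 5²=25, 6²=36, 7²≡8, 8²≡23, 9²≡40, 10²≡18, 11²≡39, 12²≡21, 13²≡5, 14²≡32, 15²≡20, 16²≡10, 17²≡2, 18²≡37, 19²≡33, 20²≡31 (mod 41).
The residues are {1, 2, 4, 5, 8, 9, 10, 16, 18, 20, 21, 23, 25, 31, 32, 33, 36, 37, 39, 40}; the non-residues are the remaining 20 nonzero classes.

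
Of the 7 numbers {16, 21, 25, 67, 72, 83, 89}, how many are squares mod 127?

(16/127) = +1 → QR.
(21/127) = +1 → QR.
(25/127) = +1 → QR.
(67/127) = -1 → non-residue.
(72/127) = +1 → QR.
(83/127) = -1 → non-residue.
(89/127) = -1 → non-residue.
Total quadratic residues among the 7: 4.

4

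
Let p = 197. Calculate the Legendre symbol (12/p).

Euler's criterion: (12/197) ≡ 12^98 (mod 197).
12^2 ≡ 144 (mod 197)
12^4 ≡ 51 (mod 197)
12^8 ≡ 40 (mod 197)
12^16 ≡ 24 (mod 197)
12^32 ≡ 182 (mod 197)
12^64 ≡ 28 (mod 197)
12^98 = 12^(64+32+2) ≡ 196 (mod 197).
Result is 196 ≡ −1, so (12/197) = −1.

-1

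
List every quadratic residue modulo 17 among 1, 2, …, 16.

Square k = 1,…,8 (k and 17−k give the same square):
1²=1, 2²=4, 3²=9, 4²=16, 5²≡8, 6²≡2, 7²≡15, 8²≡13 (mod 17).
So the quadratic residues mod 17 are {1, 2, 4, 8, 9, 13, 15, 16}.

1,2,4,8,9,13,15,16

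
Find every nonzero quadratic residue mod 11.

1 3 4 5 9

Square k = 1,…,5 (k and 11−k give the same square):
1²=1, 2²=4, 3²=9, 4²≡5, 5²≡3 (mod 11).
So the quadratic residues mod 11 are {1, 3, 4, 5, 9}.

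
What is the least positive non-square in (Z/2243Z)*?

2

(2/2243) = −1, so 2 is the smallest positive non-residue mod 2243.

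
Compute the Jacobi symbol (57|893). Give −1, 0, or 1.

0

Reciprocity: 57 ≡ 1 and 893 ≡ 1 (mod 4), so (57/893) = +(893/57).
Reduce top mod 57: now compute (38/57).
Pull out 2: since 57 ≡ 1 (mod 8), (2/57) = +1.
Reciprocity: 19 ≡ 3 and 57 ≡ 1 (mod 4), so (19/57) = +(57/19).
Reduce top mod 19: now compute (0/19).
Top reduces to 0: gcd > 1, so the symbol is 0.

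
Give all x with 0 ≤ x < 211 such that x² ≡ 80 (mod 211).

Since 211 ≡ 3 (mod 4), a square root of 80 is 80^((211+1)/4) = 80^53 mod 211.
Repeated squaring: 80^2≡70, 80^4≡47, 80^8≡99, 80^16≡95, 80^32≡163 (mod 211).
80^53 = 80^(32+16+4+1) ≡ 49 (mod 211).
Check: 49² = 2401 ≡ 80 (mod 211). The two roots are 49 and 162.

49, 162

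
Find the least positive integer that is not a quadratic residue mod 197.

(2/197) = −1, so 2 is the smallest positive non-residue mod 197.

2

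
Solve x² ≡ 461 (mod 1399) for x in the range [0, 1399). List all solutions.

Since 1399 ≡ 3 (mod 4), a square root of 461 is 461^((1399+1)/4) = 461^350 mod 1399.
Repeated squaring: 461^2≡1272, 461^4≡740, 461^8≡591, 461^16≡930, 461^32≡318, 461^64≡396, 461^128≡128, 461^256≡995 (mod 1399).
461^350 = 461^(256+64+16+8+4+2) ≡ 575 (mod 1399).
Check: 575² = 330625 ≡ 461 (mod 1399). The two roots are 575 and 824.

575, 824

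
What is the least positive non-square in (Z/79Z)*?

3

(2/79) = +1, so 2 is a residue.
(3/79) = −1, so 3 is the smallest positive non-residue mod 79.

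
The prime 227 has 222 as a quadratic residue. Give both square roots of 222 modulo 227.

26, 201

Since 227 ≡ 3 (mod 4), a square root of 222 is 222^((227+1)/4) = 222^57 mod 227.
Repeated squaring: 222^2≡25, 222^4≡171, 222^8≡185, 222^16≡175, 222^32≡207 (mod 227).
222^57 = 222^(32+16+8+1) ≡ 26 (mod 227).
Check: 26² = 676 ≡ 222 (mod 227). The two roots are 26 and 201.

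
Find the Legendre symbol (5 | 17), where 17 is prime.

Reciprocity: 5 ≡ 1 and 17 ≡ 1 (mod 4), so (5/17) = +(17/5).
Reduce top mod 5: now compute (2/5).
Pull out 2: since 5 ≡ 5 (mod 8), (2/5) = -1.
Reached (1/5) = 1. Collecting the sign flips along the way, the symbol is -1.

-1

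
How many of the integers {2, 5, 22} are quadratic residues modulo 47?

(2/47) = +1 → QR.
(5/47) = -1 → non-residue.
(22/47) = -1 → non-residue.
Total quadratic residues among the 3: 1.

1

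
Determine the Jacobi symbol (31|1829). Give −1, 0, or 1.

Reciprocity: 31 ≡ 3 and 1829 ≡ 1 (mod 4), so (31/1829) = +(1829/31).
Reduce top mod 31: now compute (0/31).
Top reduces to 0: gcd > 1, so the symbol is 0.

0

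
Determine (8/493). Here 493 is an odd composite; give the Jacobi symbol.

Pull out 2^3: since 493 ≡ 5 (mod 8), (2/493) = -1, so (2/493)^3 = -1.
Reached (1/493) = 1. Collecting the sign flips along the way, the symbol is -1.

-1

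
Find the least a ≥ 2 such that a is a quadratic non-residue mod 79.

(2/79) = +1, so 2 is a residue.
(3/79) = −1, so 3 is the smallest positive non-residue mod 79.

3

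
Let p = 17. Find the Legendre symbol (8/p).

Pull out 2^3: since 17 ≡ 1 (mod 8), (2/17) = +1, so (2/17)^3 = +1.
Reached (1/17) = 1. Collecting the sign flips along the way, the symbol is +1.

1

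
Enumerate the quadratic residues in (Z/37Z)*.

1,3,4,7,9,10,11,12,16,21,25,26,27,28,30,33,34,36

Square k = 1,…,18 (k and 37−k give the same square):
1²=1, 2²=4, 3²=9, 4²=16, 5²=25, 6²=36, 7²≡12, 8²≡27, 9²≡7, 10²≡26, 11²≡10, 12²≡33, 13²≡21, 14²≡11, 15²≡3, 16²≡34, 17²≡30, 18²≡28 (mod 37).
So the quadratic residues mod 37 are {1, 3, 4, 7, 9, 10, 11, 12, 16, 21, 25, 26, 27, 28, 30, 33, 34, 36}.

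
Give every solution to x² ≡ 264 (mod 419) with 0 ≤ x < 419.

Since 419 ≡ 3 (mod 4), a square root of 264 is 264^((419+1)/4) = 264^105 mod 419.
Repeated squaring: 264^2≡142, 264^4≡52, 264^8≡190, 264^16≡66, 264^32≡166, 264^64≡321 (mod 419).
264^105 = 264^(64+32+8+1) ≡ 39 (mod 419).
Check: 39² = 1521 ≡ 264 (mod 419). The two roots are 39 and 380.

39, 380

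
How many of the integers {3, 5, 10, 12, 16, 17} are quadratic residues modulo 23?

3

(3/23) = +1 → QR.
(5/23) = -1 → non-residue.
(10/23) = -1 → non-residue.
(12/23) = +1 → QR.
(16/23) = +1 → QR.
(17/23) = -1 → non-residue.
Total quadratic residues among the 6: 3.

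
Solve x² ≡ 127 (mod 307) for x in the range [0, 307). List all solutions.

Since 307 ≡ 3 (mod 4), a square root of 127 is 127^((307+1)/4) = 127^77 mod 307.
Repeated squaring: 127^2≡165, 127^4≡209, 127^8≡87, 127^16≡201, 127^32≡184, 127^64≡86 (mod 307).
127^77 = 127^(64+8+4+1) ≡ 110 (mod 307).
Check: 110² = 12100 ≡ 127 (mod 307). The two roots are 110 and 197.

110, 197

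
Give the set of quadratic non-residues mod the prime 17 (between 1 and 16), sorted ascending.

Square k = 1,…,8 (k and 17−k give the same square):
1²=1, 2²=4, 3²=9, 4²=16, 5²≡8, 6²≡2, 7²≡15, 8²≡13 (mod 17).
The residues are {1, 2, 4, 8, 9, 13, 15, 16}; the non-residues are the remaining 8 nonzero classes.

3 5 6 7 10 11 12 14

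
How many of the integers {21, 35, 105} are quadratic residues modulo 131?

3

(21/131) = +1 → QR.
(35/131) = +1 → QR.
(105/131) = +1 → QR.
Total quadratic residues among the 3: 3.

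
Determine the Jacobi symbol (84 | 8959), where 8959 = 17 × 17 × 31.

Pull out 2^2: since 8959 ≡ 7 (mod 8), (2/8959) = +1, so (2/8959)^2 = +1.
Reciprocity: 21 ≡ 1 and 8959 ≡ 3 (mod 4), so (21/8959) = +(8959/21).
Reduce top mod 21: now compute (13/21).
Reciprocity: 13 ≡ 1 and 21 ≡ 1 (mod 4), so (13/21) = +(21/13).
Reduce top mod 13: now compute (8/13).
Pull out 2^3: since 13 ≡ 5 (mod 8), (2/13) = -1, so (2/13)^3 = -1.
Reached (1/13) = 1. Collecting the sign flips along the way, the symbol is -1.

-1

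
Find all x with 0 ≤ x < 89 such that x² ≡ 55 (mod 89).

12, 77

89 ≡ 1 (mod 4), so we find a root by search.
Trying successive values, 12² = 144 ≡ 55 (mod 89). The other root is 89 − 12 = 77.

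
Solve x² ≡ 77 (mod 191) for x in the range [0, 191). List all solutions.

Since 191 ≡ 3 (mod 4), a square root of 77 is 77^((191+1)/4) = 77^48 mod 191.
Repeated squaring: 77^2≡8, 77^4≡64, 77^8≡85, 77^16≡158, 77^32≡134 (mod 191).
77^48 = 77^(32+16) ≡ 162 (mod 191).
Check: 162² = 26244 ≡ 77 (mod 191). The two roots are 29 and 162.

29, 162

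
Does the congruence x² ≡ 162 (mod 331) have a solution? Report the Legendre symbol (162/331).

-1

Euler's criterion: (162/331) ≡ 162^165 (mod 331).
162^2 ≡ 95 (mod 331)
162^4 ≡ 88 (mod 331)
162^8 ≡ 131 (mod 331)
162^16 ≡ 280 (mod 331)
162^32 ≡ 284 (mod 331)
162^64 ≡ 223 (mod 331)
162^128 ≡ 79 (mod 331)
162^165 = 162^(128+32+4+1) ≡ 330 (mod 331).
Result is 330 ≡ −1, so (162/331) = −1.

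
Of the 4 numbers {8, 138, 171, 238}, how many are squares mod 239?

1

(8/239) = +1 → QR.
(138/239) = -1 → non-residue.
(171/239) = -1 → non-residue.
(238/239) = -1 → non-residue.
Total quadratic residues among the 4: 1.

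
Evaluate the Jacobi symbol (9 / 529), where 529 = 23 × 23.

1

Reciprocity: 9 ≡ 1 and 529 ≡ 1 (mod 4), so (9/529) = +(529/9).
Reduce top mod 9: now compute (7/9).
Reciprocity: 7 ≡ 3 and 9 ≡ 1 (mod 4), so (7/9) = +(9/7).
Reduce top mod 7: now compute (2/7).
Pull out 2: since 7 ≡ 7 (mod 8), (2/7) = +1.
Reached (1/7) = 1. Collecting the sign flips along the way, the symbol is +1.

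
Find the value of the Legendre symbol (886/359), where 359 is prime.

Euler's criterion: (886/359) ≡ 168^179 (mod 359).
168^2 ≡ 222 (mod 359)
168^4 ≡ 101 (mod 359)
168^8 ≡ 149 (mod 359)
168^16 ≡ 302 (mod 359)
168^32 ≡ 18 (mod 359)
168^64 ≡ 324 (mod 359)
168^128 ≡ 148 (mod 359)
168^179 = 168^(128+32+16+2+1) ≡ 358 (mod 359).
Result is 358 ≡ −1, so (886/359) = −1.

-1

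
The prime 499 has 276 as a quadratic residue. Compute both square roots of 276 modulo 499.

Since 499 ≡ 3 (mod 4), a square root of 276 is 276^((499+1)/4) = 276^125 mod 499.
Repeated squaring: 276^2≡328, 276^4≡299, 276^8≡80, 276^16≡412, 276^32≡84, 276^64≡70 (mod 499).
276^125 = 276^(64+32+16+8+4+1) ≡ 224 (mod 499).
Check: 224² = 50176 ≡ 276 (mod 499). The two roots are 224 and 275.

224, 275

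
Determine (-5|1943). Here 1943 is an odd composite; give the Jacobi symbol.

1

First reduce: -5 ≡ 1938 (mod 1943).
Pull out 2: since 1943 ≡ 7 (mod 8), (2/1943) = +1.
Reciprocity: 969 ≡ 1 and 1943 ≡ 3 (mod 4), so (969/1943) = +(1943/969).
Reduce top mod 969: now compute (5/969).
Reciprocity: 5 ≡ 1 and 969 ≡ 1 (mod 4), so (5/969) = +(969/5).
Reduce top mod 5: now compute (4/5).
Pull out 2^2: since 5 ≡ 5 (mod 8), (2/5) = -1, so (2/5)^2 = +1.
Reached (1/5) = 1. Collecting the sign flips along the way, the symbol is +1.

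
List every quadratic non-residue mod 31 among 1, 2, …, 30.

Square k = 1,…,15 (k and 31−k give the same square):
1²=1, 2²=4, 3²=9, 4²=16, 5²=25, 6²≡5, 7²≡18, 8²≡2, 9²≡19, 10²≡7, 11²≡28, 12²≡20, 13²≡14, 14²≡10, 15²≡8 (mod 31).
The residues are {1, 2, 4, 5, 7, 8, 9, 10, 14, 16, 18, 19, 20, 25, 28}; the non-residues are the remaining 15 nonzero classes.

3 6 11 12 13 15 17 21 22 23 24 26 27 29 30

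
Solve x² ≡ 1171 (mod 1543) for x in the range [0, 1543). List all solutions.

Since 1543 ≡ 3 (mod 4), a square root of 1171 is 1171^((1543+1)/4) = 1171^386 mod 1543.
Repeated squaring: 1171^2≡1057, 1171^4≡117, 1171^8≡1345, 1171^16≡629, 1171^32≡633, 1171^64≡1052, 1171^128≡373, 1171^256≡259 (mod 1543).
1171^386 = 1171^(256+128+2) ≡ 945 (mod 1543).
Check: 945² = 893025 ≡ 1171 (mod 1543). The two roots are 598 and 945.

598, 945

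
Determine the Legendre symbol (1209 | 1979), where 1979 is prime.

Reciprocity: 1209 ≡ 1 and 1979 ≡ 3 (mod 4), so (1209/1979) = +(1979/1209).
Reduce top mod 1209: now compute (770/1209).
Pull out 2: since 1209 ≡ 1 (mod 8), (2/1209) = +1.
Reciprocity: 385 ≡ 1 and 1209 ≡ 1 (mod 4), so (385/1209) = +(1209/385).
Reduce top mod 385: now compute (54/385).
Pull out 2: since 385 ≡ 1 (mod 8), (2/385) = +1.
Reciprocity: 27 ≡ 3 and 385 ≡ 1 (mod 4), so (27/385) = +(385/27).
Reduce top mod 27: now compute (7/27).
Reciprocity: 7 ≡ 3 and 27 ≡ 3 (mod 4), so (7/27) = −(27/7).
Reduce top mod 7: now compute (6/7).
Pull out 2: since 7 ≡ 7 (mod 8), (2/7) = +1.
Reciprocity: 3 ≡ 3 and 7 ≡ 3 (mod 4), so (3/7) = −(7/3).
Reduce top mod 3: now compute (1/3).
Reached (1/3) = 1. Collecting the sign flips along the way, the symbol is +1.

1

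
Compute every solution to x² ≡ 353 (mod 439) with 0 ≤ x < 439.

Since 439 ≡ 3 (mod 4), a square root of 353 is 353^((439+1)/4) = 353^110 mod 439.
Repeated squaring: 353^2≡372, 353^4≡99, 353^8≡143, 353^16≡255, 353^32≡53, 353^64≡175 (mod 439).
353^110 = 353^(64+32+8+4+2) ≡ 180 (mod 439).
Check: 180² = 32400 ≡ 353 (mod 439). The two roots are 180 and 259.

180, 259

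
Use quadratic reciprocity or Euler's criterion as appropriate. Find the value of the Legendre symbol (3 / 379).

-1

Euler's criterion: (3/379) ≡ 3^189 (mod 379).
3^2 ≡ 9 (mod 379)
3^4 ≡ 81 (mod 379)
3^8 ≡ 118 (mod 379)
3^16 ≡ 280 (mod 379)
3^32 ≡ 326 (mod 379)
3^64 ≡ 156 (mod 379)
3^128 ≡ 80 (mod 379)
3^189 = 3^(128+32+16+8+4+1) ≡ 378 (mod 379).
Result is 378 ≡ −1, so (3/379) = −1.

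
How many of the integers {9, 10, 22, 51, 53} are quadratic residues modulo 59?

4

(9/59) = +1 → QR.
(10/59) = -1 → non-residue.
(22/59) = +1 → QR.
(51/59) = +1 → QR.
(53/59) = +1 → QR.
Total quadratic residues among the 5: 4.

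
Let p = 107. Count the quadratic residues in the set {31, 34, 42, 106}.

(31/107) = -1 → non-residue.
(34/107) = +1 → QR.
(42/107) = +1 → QR.
(106/107) = -1 → non-residue.
Total quadratic residues among the 4: 2.

2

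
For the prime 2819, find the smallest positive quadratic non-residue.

(2/2819) = −1, so 2 is the smallest positive non-residue mod 2819.

2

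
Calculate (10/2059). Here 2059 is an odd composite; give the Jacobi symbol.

-1

Pull out 2: since 2059 ≡ 3 (mod 8), (2/2059) = -1.
Reciprocity: 5 ≡ 1 and 2059 ≡ 3 (mod 4), so (5/2059) = +(2059/5).
Reduce top mod 5: now compute (4/5).
Pull out 2^2: since 5 ≡ 5 (mod 8), (2/5) = -1, so (2/5)^2 = +1.
Reached (1/5) = 1. Collecting the sign flips along the way, the symbol is -1.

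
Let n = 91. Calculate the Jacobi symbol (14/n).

Pull out 2: since 91 ≡ 3 (mod 8), (2/91) = -1.
Reciprocity: 7 ≡ 3 and 91 ≡ 3 (mod 4), so (7/91) = −(91/7).
Reduce top mod 7: now compute (0/7).
Top reduces to 0: gcd > 1, so the symbol is 0.

0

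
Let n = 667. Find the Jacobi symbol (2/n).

Pull out 2: since 667 ≡ 3 (mod 8), (2/667) = -1.
Reached (1/667) = 1. Collecting the sign flips along the way, the symbol is -1.

-1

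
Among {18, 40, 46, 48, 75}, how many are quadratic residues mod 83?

(18/83) = -1 → non-residue.
(40/83) = +1 → QR.
(46/83) = -1 → non-residue.
(48/83) = +1 → QR.
(75/83) = +1 → QR.
Total quadratic residues among the 5: 3.

3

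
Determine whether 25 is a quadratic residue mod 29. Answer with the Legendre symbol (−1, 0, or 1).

1

Euler's criterion: (25/29) ≡ 25^14 (mod 29).
25^2 ≡ 16 (mod 29)
25^4 ≡ 24 (mod 29)
25^8 ≡ 25 (mod 29)
25^14 = 25^(8+4+2) ≡ 1 (mod 29).
Result is 1, so (25/29) = 1.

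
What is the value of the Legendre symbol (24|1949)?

Pull out 2^3: since 1949 ≡ 5 (mod 8), (2/1949) = -1, so (2/1949)^3 = -1.
Reciprocity: 3 ≡ 3 and 1949 ≡ 1 (mod 4), so (3/1949) = +(1949/3).
Reduce top mod 3: now compute (2/3).
Pull out 2: since 3 ≡ 3 (mod 8), (2/3) = -1.
Reached (1/3) = 1. Collecting the sign flips along the way, the symbol is +1.

1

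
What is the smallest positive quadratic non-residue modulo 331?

2

(2/331) = −1, so 2 is the smallest positive non-residue mod 331.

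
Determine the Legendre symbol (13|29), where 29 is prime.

Reciprocity: 13 ≡ 1 and 29 ≡ 1 (mod 4), so (13/29) = +(29/13).
Reduce top mod 13: now compute (3/13).
Reciprocity: 3 ≡ 3 and 13 ≡ 1 (mod 4), so (3/13) = +(13/3).
Reduce top mod 3: now compute (1/3).
Reached (1/3) = 1. Collecting the sign flips along the way, the symbol is +1.

1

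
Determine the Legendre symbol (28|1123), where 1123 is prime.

1

Euler's criterion: (28/1123) ≡ 28^561 (mod 1123).
28^2 ≡ 784 (mod 1123)
28^4 ≡ 375 (mod 1123)
28^8 ≡ 250 (mod 1123)
28^16 ≡ 735 (mod 1123)
28^32 ≡ 62 (mod 1123)
28^64 ≡ 475 (mod 1123)
28^128 ≡ 1025 (mod 1123)
28^256 ≡ 620 (mod 1123)
28^512 ≡ 334 (mod 1123)
28^561 = 28^(512+32+16+1) ≡ 1 (mod 1123).
Result is 1, so (28/1123) = 1.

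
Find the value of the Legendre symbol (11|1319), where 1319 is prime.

1

Reciprocity: 11 ≡ 3 and 1319 ≡ 3 (mod 4), so (11/1319) = −(1319/11).
Reduce top mod 11: now compute (10/11).
Pull out 2: since 11 ≡ 3 (mod 8), (2/11) = -1.
Reciprocity: 5 ≡ 1 and 11 ≡ 3 (mod 4), so (5/11) = +(11/5).
Reduce top mod 5: now compute (1/5).
Reached (1/5) = 1. Collecting the sign flips along the way, the symbol is +1.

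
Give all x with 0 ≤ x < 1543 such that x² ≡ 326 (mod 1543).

Since 1543 ≡ 3 (mod 4), a square root of 326 is 326^((1543+1)/4) = 326^386 mod 1543.
Repeated squaring: 326^2≡1352, 326^4≡992, 326^8≡1173, 326^16≡1116, 326^32≡255, 326^64≡219, 326^128≡128, 326^256≡954 (mod 1543).
326^386 = 326^(256+128+2) ≡ 596 (mod 1543).
Check: 596² = 355216 ≡ 326 (mod 1543). The two roots are 596 and 947.

596, 947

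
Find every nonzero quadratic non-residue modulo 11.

Square k = 1,…,5 (k and 11−k give the same square):
1²=1, 2²=4, 3²=9, 4²≡5, 5²≡3 (mod 11).
The residues are {1, 3, 4, 5, 9}; the non-residues are the remaining 5 nonzero classes.

2, 6, 7, 8, 10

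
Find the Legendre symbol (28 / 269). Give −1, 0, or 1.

Euler's criterion: (28/269) ≡ 28^134 (mod 269).
28^2 ≡ 246 (mod 269)
28^4 ≡ 260 (mod 269)
28^8 ≡ 81 (mod 269)
28^16 ≡ 105 (mod 269)
28^32 ≡ 265 (mod 269)
28^64 ≡ 16 (mod 269)
28^128 ≡ 256 (mod 269)
28^134 = 28^(128+4+2) ≡ 268 (mod 269).
Result is 268 ≡ −1, so (28/269) = −1.

-1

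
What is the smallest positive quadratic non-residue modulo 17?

3

(2/17) = +1, so 2 is a residue.
(3/17) = −1, so 3 is the smallest positive non-residue mod 17.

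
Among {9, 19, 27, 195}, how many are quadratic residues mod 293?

1

(9/293) = +1 → QR.
(19/293) = -1 → non-residue.
(27/293) = -1 → non-residue.
(195/293) = -1 → non-residue.
Total quadratic residues among the 4: 1.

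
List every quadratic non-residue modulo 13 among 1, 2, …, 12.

2,5,6,7,8,11

Square k = 1,…,6 (k and 13−k give the same square):
1²=1, 2²=4, 3²=9, 4²≡3, 5²≡12, 6²≡10 (mod 13).
The residues are {1, 3, 4, 9, 10, 12}; the non-residues are the remaining 6 nonzero classes.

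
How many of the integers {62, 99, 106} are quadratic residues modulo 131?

2

(62/131) = +1 → QR.
(99/131) = +1 → QR.
(106/131) = -1 → non-residue.
Total quadratic residues among the 3: 2.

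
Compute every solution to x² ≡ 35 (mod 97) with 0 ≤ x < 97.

97 ≡ 1 (mod 4), so we find a root by search.
Trying successive values, 36² = 1296 ≡ 35 (mod 97). The other root is 97 − 36 = 61.

36, 61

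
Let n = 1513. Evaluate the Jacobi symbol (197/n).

1

Reciprocity: 197 ≡ 1 and 1513 ≡ 1 (mod 4), so (197/1513) = +(1513/197).
Reduce top mod 197: now compute (134/197).
Pull out 2: since 197 ≡ 5 (mod 8), (2/197) = -1.
Reciprocity: 67 ≡ 3 and 197 ≡ 1 (mod 4), so (67/197) = +(197/67).
Reduce top mod 67: now compute (63/67).
Reciprocity: 63 ≡ 3 and 67 ≡ 3 (mod 4), so (63/67) = −(67/63).
Reduce top mod 63: now compute (4/63).
Pull out 2^2: since 63 ≡ 7 (mod 8), (2/63) = +1, so (2/63)^2 = +1.
Reached (1/63) = 1. Collecting the sign flips along the way, the symbol is +1.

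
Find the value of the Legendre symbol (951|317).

First reduce: 951 ≡ 0 (mod 317).
Top reduces to 0: gcd > 1, so the symbol is 0.

0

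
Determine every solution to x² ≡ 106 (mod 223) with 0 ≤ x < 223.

Since 223 ≡ 3 (mod 4), a square root of 106 is 106^((223+1)/4) = 106^56 mod 223.
Repeated squaring: 106^2≡86, 106^4≡37, 106^8≡31, 106^16≡69, 106^32≡78 (mod 223).
106^56 = 106^(32+16+8) ≡ 38 (mod 223).
Check: 38² = 1444 ≡ 106 (mod 223). The two roots are 38 and 185.

38, 185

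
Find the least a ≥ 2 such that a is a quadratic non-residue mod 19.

2

(2/19) = −1, so 2 is the smallest positive non-residue mod 19.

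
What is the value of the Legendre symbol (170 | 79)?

First reduce: 170 ≡ 12 (mod 79).
Pull out 2^2: since 79 ≡ 7 (mod 8), (2/79) = +1, so (2/79)^2 = +1.
Reciprocity: 3 ≡ 3 and 79 ≡ 3 (mod 4), so (3/79) = −(79/3).
Reduce top mod 3: now compute (1/3).
Reached (1/3) = 1. Collecting the sign flips along the way, the symbol is -1.

-1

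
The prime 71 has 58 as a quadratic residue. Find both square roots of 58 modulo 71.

Since 71 ≡ 3 (mod 4), a square root of 58 is 58^((71+1)/4) = 58^18 mod 71.
Repeated squaring: 58^2≡27, 58^4≡19, 58^8≡6, 58^16≡36 (mod 71).
58^18 = 58^(16+2) ≡ 49 (mod 71).
Check: 49² = 2401 ≡ 58 (mod 71). The two roots are 22 and 49.

22, 49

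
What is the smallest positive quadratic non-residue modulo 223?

(2/223) = +1, so 2 is a residue.
(3/223) = −1, so 3 is the smallest positive non-residue mod 223.

3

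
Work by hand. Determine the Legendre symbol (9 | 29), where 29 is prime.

1

Euler's criterion: (9/29) ≡ 9^14 (mod 29).
9^2 ≡ 23 (mod 29)
9^4 ≡ 7 (mod 29)
9^8 ≡ 20 (mod 29)
9^14 = 9^(8+4+2) ≡ 1 (mod 29).
Result is 1, so (9/29) = 1.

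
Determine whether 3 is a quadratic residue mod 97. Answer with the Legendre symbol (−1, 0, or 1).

1

Reciprocity: 3 ≡ 3 and 97 ≡ 1 (mod 4), so (3/97) = +(97/3).
Reduce top mod 3: now compute (1/3).
Reached (1/3) = 1. Collecting the sign flips along the way, the symbol is +1.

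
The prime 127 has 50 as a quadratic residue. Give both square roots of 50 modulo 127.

47, 80

Since 127 ≡ 3 (mod 4), a square root of 50 is 50^((127+1)/4) = 50^32 mod 127.
Repeated squaring: 50^2≡87, 50^4≡76, 50^8≡61, 50^16≡38, 50^32≡47 (mod 127).
50^32 = 50^(32) ≡ 47 (mod 127).
Check: 47² = 2209 ≡ 50 (mod 127). The two roots are 47 and 80.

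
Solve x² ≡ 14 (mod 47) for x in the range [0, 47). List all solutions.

Since 47 ≡ 3 (mod 4), a square root of 14 is 14^((47+1)/4) = 14^12 mod 47.
Repeated squaring: 14^2≡8, 14^4≡17, 14^8≡7 (mod 47).
14^12 = 14^(8+4) ≡ 25 (mod 47).
Check: 25² = 625 ≡ 14 (mod 47). The two roots are 22 and 25.

22, 25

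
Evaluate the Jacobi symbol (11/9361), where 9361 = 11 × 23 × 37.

Reciprocity: 11 ≡ 3 and 9361 ≡ 1 (mod 4), so (11/9361) = +(9361/11).
Reduce top mod 11: now compute (0/11).
Top reduces to 0: gcd > 1, so the symbol is 0.

0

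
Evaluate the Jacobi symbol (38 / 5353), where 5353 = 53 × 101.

Pull out 2: since 5353 ≡ 1 (mod 8), (2/5353) = +1.
Reciprocity: 19 ≡ 3 and 5353 ≡ 1 (mod 4), so (19/5353) = +(5353/19).
Reduce top mod 19: now compute (14/19).
Pull out 2: since 19 ≡ 3 (mod 8), (2/19) = -1.
Reciprocity: 7 ≡ 3 and 19 ≡ 3 (mod 4), so (7/19) = −(19/7).
Reduce top mod 7: now compute (5/7).
Reciprocity: 5 ≡ 1 and 7 ≡ 3 (mod 4), so (5/7) = +(7/5).
Reduce top mod 5: now compute (2/5).
Pull out 2: since 5 ≡ 5 (mod 8), (2/5) = -1.
Reached (1/5) = 1. Collecting the sign flips along the way, the symbol is -1.

-1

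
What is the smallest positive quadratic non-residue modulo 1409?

(2/1409) = +1, so 2 is a residue.
(3/1409) = −1, so 3 is the smallest positive non-residue mod 1409.

3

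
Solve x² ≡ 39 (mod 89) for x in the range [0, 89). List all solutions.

89 ≡ 1 (mod 4), so we find a root by search.
Trying successive values, 22² = 484 ≡ 39 (mod 89). The other root is 89 − 22 = 67.

22, 67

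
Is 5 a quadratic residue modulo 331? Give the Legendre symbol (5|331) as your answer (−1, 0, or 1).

Reciprocity: 5 ≡ 1 and 331 ≡ 3 (mod 4), so (5/331) = +(331/5).
Reduce top mod 5: now compute (1/5).
Reached (1/5) = 1. Collecting the sign flips along the way, the symbol is +1.

1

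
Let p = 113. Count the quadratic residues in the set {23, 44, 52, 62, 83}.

4

(23/113) = -1 → non-residue.
(44/113) = +1 → QR.
(52/113) = +1 → QR.
(62/113) = +1 → QR.
(83/113) = +1 → QR.
Total quadratic residues among the 5: 4.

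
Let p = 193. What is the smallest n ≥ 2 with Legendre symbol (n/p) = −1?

5

(2/193) = +1, so 2 is a residue.
(3/193) = +1, so 3 is a residue.
(4/193) = +1, so 4 is a residue.
(5/193) = −1, so 5 is the smallest positive non-residue mod 193.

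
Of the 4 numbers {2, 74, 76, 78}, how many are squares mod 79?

2

(2/79) = +1 → QR.
(74/79) = -1 → non-residue.
(76/79) = +1 → QR.
(78/79) = -1 → non-residue.
Total quadratic residues among the 4: 2.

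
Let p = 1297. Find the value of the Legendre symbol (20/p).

Pull out 2^2: since 1297 ≡ 1 (mod 8), (2/1297) = +1, so (2/1297)^2 = +1.
Reciprocity: 5 ≡ 1 and 1297 ≡ 1 (mod 4), so (5/1297) = +(1297/5).
Reduce top mod 5: now compute (2/5).
Pull out 2: since 5 ≡ 5 (mod 8), (2/5) = -1.
Reached (1/5) = 1. Collecting the sign flips along the way, the symbol is -1.

-1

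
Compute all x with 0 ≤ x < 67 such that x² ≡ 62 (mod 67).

Since 67 ≡ 3 (mod 4), a square root of 62 is 62^((67+1)/4) = 62^17 mod 67.
Repeated squaring: 62^2≡25, 62^4≡22, 62^8≡15, 62^16≡24 (mod 67).
62^17 = 62^(16+1) ≡ 14 (mod 67).
Check: 14² = 196 ≡ 62 (mod 67). The two roots are 14 and 53.

14, 53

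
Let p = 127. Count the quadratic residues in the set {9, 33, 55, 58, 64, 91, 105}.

(9/127) = +1 → QR.
(33/127) = -1 → non-residue.
(55/127) = -1 → non-residue.
(58/127) = -1 → non-residue.
(64/127) = +1 → QR.
(91/127) = -1 → non-residue.
(105/127) = -1 → non-residue.
Total quadratic residues among the 7: 2.

2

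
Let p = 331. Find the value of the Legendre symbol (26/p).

1

Euler's criterion: (26/331) ≡ 26^165 (mod 331).
26^2 ≡ 14 (mod 331)
26^4 ≡ 196 (mod 331)
26^8 ≡ 20 (mod 331)
26^16 ≡ 69 (mod 331)
26^32 ≡ 127 (mod 331)
26^64 ≡ 241 (mod 331)
26^128 ≡ 156 (mod 331)
26^165 = 26^(128+32+4+1) ≡ 1 (mod 331).
Result is 1, so (26/331) = 1.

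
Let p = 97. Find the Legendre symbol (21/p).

-1

Reciprocity: 21 ≡ 1 and 97 ≡ 1 (mod 4), so (21/97) = +(97/21).
Reduce top mod 21: now compute (13/21).
Reciprocity: 13 ≡ 1 and 21 ≡ 1 (mod 4), so (13/21) = +(21/13).
Reduce top mod 13: now compute (8/13).
Pull out 2^3: since 13 ≡ 5 (mod 8), (2/13) = -1, so (2/13)^3 = -1.
Reached (1/13) = 1. Collecting the sign flips along the way, the symbol is -1.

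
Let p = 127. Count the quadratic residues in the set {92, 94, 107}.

(92/127) = -1 → non-residue.
(94/127) = +1 → QR.
(107/127) = +1 → QR.
Total quadratic residues among the 3: 2.

2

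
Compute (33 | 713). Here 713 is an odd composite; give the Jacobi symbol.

Reciprocity: 33 ≡ 1 and 713 ≡ 1 (mod 4), so (33/713) = +(713/33).
Reduce top mod 33: now compute (20/33).
Pull out 2^2: since 33 ≡ 1 (mod 8), (2/33) = +1, so (2/33)^2 = +1.
Reciprocity: 5 ≡ 1 and 33 ≡ 1 (mod 4), so (5/33) = +(33/5).
Reduce top mod 5: now compute (3/5).
Reciprocity: 3 ≡ 3 and 5 ≡ 1 (mod 4), so (3/5) = +(5/3).
Reduce top mod 3: now compute (2/3).
Pull out 2: since 3 ≡ 3 (mod 8), (2/3) = -1.
Reached (1/3) = 1. Collecting the sign flips along the way, the symbol is -1.

-1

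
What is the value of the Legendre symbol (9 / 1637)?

1

Reciprocity: 9 ≡ 1 and 1637 ≡ 1 (mod 4), so (9/1637) = +(1637/9).
Reduce top mod 9: now compute (8/9).
Pull out 2^3: since 9 ≡ 1 (mod 8), (2/9) = +1, so (2/9)^3 = +1.
Reached (1/9) = 1. Collecting the sign flips along the way, the symbol is +1.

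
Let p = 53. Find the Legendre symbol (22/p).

Pull out 2: since 53 ≡ 5 (mod 8), (2/53) = -1.
Reciprocity: 11 ≡ 3 and 53 ≡ 1 (mod 4), so (11/53) = +(53/11).
Reduce top mod 11: now compute (9/11).
Reciprocity: 9 ≡ 1 and 11 ≡ 3 (mod 4), so (9/11) = +(11/9).
Reduce top mod 9: now compute (2/9).
Pull out 2: since 9 ≡ 1 (mod 8), (2/9) = +1.
Reached (1/9) = 1. Collecting the sign flips along the way, the symbol is -1.

-1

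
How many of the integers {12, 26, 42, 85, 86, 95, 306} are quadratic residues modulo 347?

(12/347) = +1 → QR.
(26/347) = -1 → non-residue.
(42/347) = +1 → QR.
(85/347) = +1 → QR.
(86/347) = -1 → non-residue.
(95/347) = +1 → QR.
(306/347) = +1 → QR.
Total quadratic residues among the 7: 5.

5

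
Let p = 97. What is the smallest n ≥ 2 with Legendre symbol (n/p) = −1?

(2/97) = +1, so 2 is a residue.
(3/97) = +1, so 3 is a residue.
(4/97) = +1, so 4 is a residue.
(5/97) = −1, so 5 is the smallest positive non-residue mod 97.

5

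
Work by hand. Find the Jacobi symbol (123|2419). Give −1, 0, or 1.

Reciprocity: 123 ≡ 3 and 2419 ≡ 3 (mod 4), so (123/2419) = −(2419/123).
Reduce top mod 123: now compute (82/123).
Pull out 2: since 123 ≡ 3 (mod 8), (2/123) = -1.
Reciprocity: 41 ≡ 1 and 123 ≡ 3 (mod 4), so (41/123) = +(123/41).
Reduce top mod 41: now compute (0/41).
Top reduces to 0: gcd > 1, so the symbol is 0.

0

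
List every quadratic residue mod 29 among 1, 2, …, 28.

Square k = 1,…,14 (k and 29−k give the same square):
1²=1, 2²=4, 3²=9, 4²=16, 5²=25, 6²≡7, 7²≡20, 8²≡6, 9²≡23, 10²≡13, 11²≡5, 12²≡28, 13²≡24, 14²≡22 (mod 29).
So the quadratic residues mod 29 are {1, 4, 5, 6, 7, 9, 13, 16, 20, 22, 23, 24, 25, 28}.

1,4,5,6,7,9,13,16,20,22,23,24,25,28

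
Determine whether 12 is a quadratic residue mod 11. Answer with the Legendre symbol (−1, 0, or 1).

Euler's criterion: (12/11) ≡ 1^5 (mod 11).
1^2 ≡ 1 (mod 11)
1^4 ≡ 1 (mod 11)
1^5 = 1^(4+1) ≡ 1 (mod 11).
Result is 1, so (12/11) = 1.

1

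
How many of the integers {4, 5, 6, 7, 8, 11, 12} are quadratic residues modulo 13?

2

(4/13) = +1 → QR.
(5/13) = -1 → non-residue.
(6/13) = -1 → non-residue.
(7/13) = -1 → non-residue.
(8/13) = -1 → non-residue.
(11/13) = -1 → non-residue.
(12/13) = +1 → QR.
Total quadratic residues among the 7: 2.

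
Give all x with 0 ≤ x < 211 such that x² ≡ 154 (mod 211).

24, 187

Since 211 ≡ 3 (mod 4), a square root of 154 is 154^((211+1)/4) = 154^53 mod 211.
Repeated squaring: 154^2≡84, 154^4≡93, 154^8≡209, 154^16≡4, 154^32≡16 (mod 211).
154^53 = 154^(32+16+4+1) ≡ 24 (mod 211).
Check: 24² = 576 ≡ 154 (mod 211). The two roots are 24 and 187.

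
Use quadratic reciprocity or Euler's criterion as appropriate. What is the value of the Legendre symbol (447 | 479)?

-1

Reciprocity: 447 ≡ 3 and 479 ≡ 3 (mod 4), so (447/479) = −(479/447).
Reduce top mod 447: now compute (32/447).
Pull out 2^5: since 447 ≡ 7 (mod 8), (2/447) = +1, so (2/447)^5 = +1.
Reached (1/447) = 1. Collecting the sign flips along the way, the symbol is -1.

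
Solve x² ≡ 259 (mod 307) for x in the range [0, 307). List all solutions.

140, 167

Since 307 ≡ 3 (mod 4), a square root of 259 is 259^((307+1)/4) = 259^77 mod 307.
Repeated squaring: 259^2≡155, 259^4≡79, 259^8≡101, 259^16≡70, 259^32≡295, 259^64≡144 (mod 307).
259^77 = 259^(64+8+4+1) ≡ 167 (mod 307).
Check: 167² = 27889 ≡ 259 (mod 307). The two roots are 140 and 167.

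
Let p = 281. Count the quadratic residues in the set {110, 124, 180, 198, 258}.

2

(110/281) = -1 → non-residue.
(124/281) = +1 → QR.
(180/281) = +1 → QR.
(198/281) = -1 → non-residue.
(258/281) = -1 → non-residue.
Total quadratic residues among the 5: 2.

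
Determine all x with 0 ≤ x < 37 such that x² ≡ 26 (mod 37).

10, 27

37 ≡ 1 (mod 4), so we find a root by search.
Trying successive values, 10² = 100 ≡ 26 (mod 37). The other root is 37 − 10 = 27.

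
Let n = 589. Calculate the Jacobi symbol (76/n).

Pull out 2^2: since 589 ≡ 5 (mod 8), (2/589) = -1, so (2/589)^2 = +1.
Reciprocity: 19 ≡ 3 and 589 ≡ 1 (mod 4), so (19/589) = +(589/19).
Reduce top mod 19: now compute (0/19).
Top reduces to 0: gcd > 1, so the symbol is 0.

0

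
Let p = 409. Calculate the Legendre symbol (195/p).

-1

Euler's criterion: (195/409) ≡ 195^204 (mod 409).
195^2 ≡ 397 (mod 409)
195^4 ≡ 144 (mod 409)
195^8 ≡ 286 (mod 409)
195^16 ≡ 405 (mod 409)
195^32 ≡ 16 (mod 409)
195^64 ≡ 256 (mod 409)
195^128 ≡ 96 (mod 409)
195^204 = 195^(128+64+8+4) ≡ 408 (mod 409).
Result is 408 ≡ −1, so (195/409) = −1.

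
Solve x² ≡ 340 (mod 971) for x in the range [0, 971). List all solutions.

Since 971 ≡ 3 (mod 4), a square root of 340 is 340^((971+1)/4) = 340^243 mod 971.
Repeated squaring: 340^2≡51, 340^4≡659, 340^8≡244, 340^16≡305, 340^32≡780, 340^64≡554, 340^128≡80 (mod 971).
340^243 = 340^(128+64+32+16+2+1) ≡ 845 (mod 971).
Check: 845² = 714025 ≡ 340 (mod 971). The two roots are 126 and 845.

126, 845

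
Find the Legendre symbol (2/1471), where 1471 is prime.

1

Pull out 2: since 1471 ≡ 7 (mod 8), (2/1471) = +1.
Reached (1/1471) = 1. Collecting the sign flips along the way, the symbol is +1.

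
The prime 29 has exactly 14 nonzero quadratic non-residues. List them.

2 3 8 10 11 12 14 15 17 18 19 21 26 27

Square k = 1,…,14 (k and 29−k give the same square):
1²=1, 2²=4, 3²=9, 4²=16, 5²=25, 6²≡7, 7²≡20, 8²≡6, 9²≡23, 10²≡13, 11²≡5, 12²≡28, 13²≡24, 14²≡22 (mod 29).
The residues are {1, 4, 5, 6, 7, 9, 13, 16, 20, 22, 23, 24, 25, 28}; the non-residues are the remaining 14 nonzero classes.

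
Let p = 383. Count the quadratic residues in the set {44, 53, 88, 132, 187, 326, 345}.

0

(44/383) = -1 → non-residue.
(53/383) = -1 → non-residue.
(88/383) = -1 → non-residue.
(132/383) = -1 → non-residue.
(187/383) = -1 → non-residue.
(326/383) = -1 → non-residue.
(345/383) = -1 → non-residue.
Total quadratic residues among the 7: 0.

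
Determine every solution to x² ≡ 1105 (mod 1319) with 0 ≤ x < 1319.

181, 1138

Since 1319 ≡ 3 (mod 4), a square root of 1105 is 1105^((1319+1)/4) = 1105^330 mod 1319.
Repeated squaring: 1105^2≡950, 1105^4≡304, 1105^8≡86, 1105^16≡801, 1105^32≡567, 1105^64≡972, 1105^128≡380, 1105^256≡629 (mod 1319).
1105^330 = 1105^(256+64+8+2) ≡ 181 (mod 1319).
Check: 181² = 32761 ≡ 1105 (mod 1319). The two roots are 181 and 1138.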